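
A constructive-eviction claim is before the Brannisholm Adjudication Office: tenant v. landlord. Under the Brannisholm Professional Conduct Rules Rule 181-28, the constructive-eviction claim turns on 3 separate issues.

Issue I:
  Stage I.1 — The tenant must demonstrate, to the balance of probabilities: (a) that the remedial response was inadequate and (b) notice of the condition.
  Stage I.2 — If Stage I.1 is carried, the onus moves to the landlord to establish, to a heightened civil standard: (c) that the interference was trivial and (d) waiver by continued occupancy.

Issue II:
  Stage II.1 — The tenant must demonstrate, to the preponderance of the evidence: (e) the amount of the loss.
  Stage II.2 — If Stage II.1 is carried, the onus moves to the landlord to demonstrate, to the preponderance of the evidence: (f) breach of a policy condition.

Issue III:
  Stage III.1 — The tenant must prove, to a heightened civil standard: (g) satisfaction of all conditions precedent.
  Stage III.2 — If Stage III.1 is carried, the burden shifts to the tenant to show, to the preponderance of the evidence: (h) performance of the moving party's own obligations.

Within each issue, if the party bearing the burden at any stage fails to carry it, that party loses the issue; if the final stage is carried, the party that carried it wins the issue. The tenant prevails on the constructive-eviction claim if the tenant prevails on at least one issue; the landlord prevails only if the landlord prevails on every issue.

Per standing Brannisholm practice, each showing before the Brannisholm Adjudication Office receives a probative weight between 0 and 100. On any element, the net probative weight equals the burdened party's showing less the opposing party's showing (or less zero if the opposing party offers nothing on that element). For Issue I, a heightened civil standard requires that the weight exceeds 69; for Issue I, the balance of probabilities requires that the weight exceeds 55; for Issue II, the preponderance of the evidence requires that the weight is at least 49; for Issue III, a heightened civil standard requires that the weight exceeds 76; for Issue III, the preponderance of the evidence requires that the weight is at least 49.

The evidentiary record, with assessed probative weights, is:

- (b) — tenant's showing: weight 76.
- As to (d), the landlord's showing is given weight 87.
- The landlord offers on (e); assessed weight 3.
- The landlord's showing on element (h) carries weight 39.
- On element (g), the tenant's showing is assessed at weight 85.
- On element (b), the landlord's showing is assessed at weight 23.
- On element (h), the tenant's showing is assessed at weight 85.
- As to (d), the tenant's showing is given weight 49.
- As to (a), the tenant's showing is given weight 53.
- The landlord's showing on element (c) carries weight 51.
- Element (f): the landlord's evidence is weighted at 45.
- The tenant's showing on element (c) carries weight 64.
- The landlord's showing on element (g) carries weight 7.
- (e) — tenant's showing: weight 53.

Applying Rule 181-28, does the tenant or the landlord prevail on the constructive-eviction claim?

tenant

— Issue I —
At Stage I.1 the tenant must meet the balance of probabilities (weight exceeds 55): on (a) the weight is 53, which does not exceed 55, so (a) does not meet the standard; on (b) the weight is 76 less the opposing 23 gives net 53, ≤ 55, so (b) does not meet the standard.
  Not every element is met, so the tenant fails to carry Stage I.1.
The landlord prevails on this issue.
— Issue II —
Stage II.1 (tenant, the preponderance of the evidence, weight is at least 49): (e) net 53−3=50 ≥ 49 — meets.
  The tenant carries Stage II.1; the landlord now bears the burden.
Stage II.2 (landlord, the preponderance of the evidence, weight is at least 49): (f) 45 < 49 — fails.
  Not every element is met, so the landlord fails to carry Stage II.2.
The tenant prevails on this issue.
— Issue III —
Stage III.1 — burden on tenant; standard: a heightened civil standard (weight exceeds 76).
    (g): 85 − 7 = 78 > 76 [met]
  Stage III.1 is satisfied; the tenant continues to bear the burden.
Stage III.2 — burden on tenant; standard: the preponderance of the evidence (weight is at least 49).
    (h): 85 − 39 = 46 < 49 [not met]
  Not every element is met, so the tenant fails to carry Stage III.2.
So the landlord prevails on this issue.
Per-issue: Issue I → landlord; Issue II → tenant; Issue III → landlord. The tenant must prevail on at least one issue; overall, the tenant prevails.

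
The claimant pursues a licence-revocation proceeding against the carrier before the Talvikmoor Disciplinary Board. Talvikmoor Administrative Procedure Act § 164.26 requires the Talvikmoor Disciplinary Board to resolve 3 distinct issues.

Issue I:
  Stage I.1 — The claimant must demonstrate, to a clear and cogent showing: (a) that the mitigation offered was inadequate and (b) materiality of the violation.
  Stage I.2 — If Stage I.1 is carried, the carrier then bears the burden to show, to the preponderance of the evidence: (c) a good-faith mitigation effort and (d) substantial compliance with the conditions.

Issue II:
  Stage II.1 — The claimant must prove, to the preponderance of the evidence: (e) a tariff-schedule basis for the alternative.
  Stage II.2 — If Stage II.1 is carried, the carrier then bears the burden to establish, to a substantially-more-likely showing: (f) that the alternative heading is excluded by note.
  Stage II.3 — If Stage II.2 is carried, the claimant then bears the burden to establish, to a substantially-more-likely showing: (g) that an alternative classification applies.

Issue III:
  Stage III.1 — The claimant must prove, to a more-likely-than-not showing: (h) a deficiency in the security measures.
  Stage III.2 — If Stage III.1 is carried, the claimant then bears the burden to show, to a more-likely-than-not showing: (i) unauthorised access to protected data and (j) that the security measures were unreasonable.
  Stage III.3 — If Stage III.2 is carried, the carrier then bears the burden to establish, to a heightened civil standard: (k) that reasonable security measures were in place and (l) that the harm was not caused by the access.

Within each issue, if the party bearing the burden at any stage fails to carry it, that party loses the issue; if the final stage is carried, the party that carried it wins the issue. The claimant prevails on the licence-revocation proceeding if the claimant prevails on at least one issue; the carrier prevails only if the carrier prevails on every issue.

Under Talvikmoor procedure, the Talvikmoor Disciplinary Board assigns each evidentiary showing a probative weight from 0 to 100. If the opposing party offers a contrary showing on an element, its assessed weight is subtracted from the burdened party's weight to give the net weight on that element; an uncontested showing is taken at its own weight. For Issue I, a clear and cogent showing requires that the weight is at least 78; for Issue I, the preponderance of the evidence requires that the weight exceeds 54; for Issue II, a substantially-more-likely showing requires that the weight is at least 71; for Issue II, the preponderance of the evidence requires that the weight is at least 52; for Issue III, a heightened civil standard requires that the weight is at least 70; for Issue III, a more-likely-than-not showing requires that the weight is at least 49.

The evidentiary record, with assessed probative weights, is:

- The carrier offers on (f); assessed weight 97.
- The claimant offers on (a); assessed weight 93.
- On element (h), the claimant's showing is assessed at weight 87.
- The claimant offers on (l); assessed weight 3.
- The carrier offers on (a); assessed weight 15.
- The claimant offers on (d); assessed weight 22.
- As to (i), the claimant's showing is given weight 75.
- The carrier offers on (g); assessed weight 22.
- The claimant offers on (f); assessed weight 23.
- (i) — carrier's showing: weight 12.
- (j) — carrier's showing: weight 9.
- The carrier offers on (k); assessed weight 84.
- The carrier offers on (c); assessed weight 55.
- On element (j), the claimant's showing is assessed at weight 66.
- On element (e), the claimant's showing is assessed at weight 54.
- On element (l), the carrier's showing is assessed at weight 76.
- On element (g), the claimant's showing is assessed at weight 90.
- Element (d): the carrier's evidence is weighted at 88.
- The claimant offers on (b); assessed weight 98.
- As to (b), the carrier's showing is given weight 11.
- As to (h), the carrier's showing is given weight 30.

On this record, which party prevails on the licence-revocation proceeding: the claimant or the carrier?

— Issue I —
At Stage I.1 the claimant must meet a clear and cogent showing (weight is at least 78): on (a) the weight is 93 less the opposing 15 gives net 78, ≥ 78, so (a) meets the standard; on (b) the weight is 98 less the opposing 11 gives net 87, ≥ 78, so (b) meets the standard.
  Stage I.1 carried; the burden shifts to the carrier.
At Stage I.2 the carrier must meet the preponderance of the evidence (weight exceeds 54): on (c) the weight is 55, > 54, so (c) meets the standard; on (d) the weight is 88 less the opposing 22 gives net 66, > 54, so (d) meets the standard.
  The carrier carries the last stage.
With every stage satisfied, the carrier prevails on this issue.
— Issue II —
Stage II.1 (claimant, the preponderance of the evidence, weight is at least 52): (e) 54 ≥ 52 — meets.
  All elements met. The burden passes to the carrier.
Stage II.2 (carrier, a substantially-more-likely showing, weight is at least 71): (f) net 97−23=74 ≥ 71 — meets.
  Stage II.2 is satisfied; the onus moves to the claimant.
Stage II.3 (claimant, a substantially-more-likely showing, weight is at least 71): (g) net 90−22=68 < 71 — fails.
  Stage II.3 not carried; the claimant fails its burden.
So the carrier prevails on this issue.
— Issue III —
Stage III.1 (claimant, a more-likely-than-not showing, weight is at least 49): (h) net 87−30=57 ≥ 49 — meets.
  All elements met. The claimant retains the burden for Stage III.2.
Stage III.2 (claimant, a more-likely-than-not showing, weight is at least 49): (i) net 75−12=63 ≥ 49 — meets; (j) net 66−9=57 ≥ 49 — meets.
  The claimant carries Stage III.2; the carrier now bears the burden.
Stage III.3 (carrier, a heightened civil standard, weight is at least 70): (k) 84 ≥ 70 — meets; (l) net 76−3=73 ≥ 70 — meets.
  All elements met at the final stage.
Every stage carried; the carrier prevails on this issue.
Per-issue: Issue I → carrier; Issue II → carrier; Issue III → carrier. The claimant must prevail on at least one issue; overall, the carrier prevails.

carrier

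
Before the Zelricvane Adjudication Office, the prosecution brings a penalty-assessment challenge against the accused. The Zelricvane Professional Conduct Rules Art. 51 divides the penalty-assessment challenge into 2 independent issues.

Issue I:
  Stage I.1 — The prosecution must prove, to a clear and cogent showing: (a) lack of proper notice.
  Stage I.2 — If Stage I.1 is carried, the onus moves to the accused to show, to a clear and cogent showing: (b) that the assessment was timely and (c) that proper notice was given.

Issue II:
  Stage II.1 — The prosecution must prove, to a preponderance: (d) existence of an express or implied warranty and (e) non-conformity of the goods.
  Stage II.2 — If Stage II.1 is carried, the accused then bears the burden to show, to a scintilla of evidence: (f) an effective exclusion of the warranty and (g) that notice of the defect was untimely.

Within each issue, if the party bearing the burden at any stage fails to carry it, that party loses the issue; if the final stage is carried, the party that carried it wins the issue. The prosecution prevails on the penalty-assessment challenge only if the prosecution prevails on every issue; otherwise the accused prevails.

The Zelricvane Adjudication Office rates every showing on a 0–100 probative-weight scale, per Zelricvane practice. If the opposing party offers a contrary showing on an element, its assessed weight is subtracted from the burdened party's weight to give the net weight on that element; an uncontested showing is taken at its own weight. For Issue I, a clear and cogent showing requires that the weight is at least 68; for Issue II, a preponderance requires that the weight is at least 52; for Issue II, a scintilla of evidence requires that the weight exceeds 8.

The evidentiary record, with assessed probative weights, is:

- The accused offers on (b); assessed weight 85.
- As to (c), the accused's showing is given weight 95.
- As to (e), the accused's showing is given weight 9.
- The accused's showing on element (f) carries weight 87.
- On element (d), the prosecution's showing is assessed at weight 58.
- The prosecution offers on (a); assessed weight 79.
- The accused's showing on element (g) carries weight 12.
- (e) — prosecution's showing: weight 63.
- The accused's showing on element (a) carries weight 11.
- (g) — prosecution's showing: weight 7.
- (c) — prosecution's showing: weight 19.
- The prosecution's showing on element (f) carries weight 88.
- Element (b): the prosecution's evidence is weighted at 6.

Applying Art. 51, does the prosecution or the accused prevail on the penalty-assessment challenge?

— Issue I —
At Stage I.1 the prosecution must meet a clear and cogent showing (weight is at least 68): on (a) the weight is 79 less the opposing 11 gives net 68, which does reach 68, so (a) meets the standard.
  The prosecution carries Stage I.1; the accused now bears the burden.
At Stage I.2 the accused must meet a clear and cogent showing (weight is at least 68): on (b) the weight is 85 less the opposing 6 gives net 79, ≥ 68, so (b) meets the standard; on (c) the weight is 95 less the opposing 19 gives net 76, ≥ 68, so (c) meets the standard.
  Stage I.2 carried; the final stage is satisfied.
Every stage carried; the accused prevails on this issue.
— Issue II —
Stage II.1 (prosecution, a preponderance, weight is at least 52): (d) 58 ≥ 52 — meets; (e) net 63−9=54 ≥ 52 — meets.
  All elements met. The burden passes to the accused.
Stage II.2 (accused, a scintilla of evidence, weight exceeds 8): (f) net 87−88=-1 ≤ 8 — fails; (g) net 12−7=5 ≤ 8 — fails.
  Not every element is met, so the accused fails to carry Stage II.2.
The prosecution prevails on this issue.
Per-issue: Issue I → accused; Issue II → prosecution. The prosecution must prevail on every issue; overall, the accused prevails.

accused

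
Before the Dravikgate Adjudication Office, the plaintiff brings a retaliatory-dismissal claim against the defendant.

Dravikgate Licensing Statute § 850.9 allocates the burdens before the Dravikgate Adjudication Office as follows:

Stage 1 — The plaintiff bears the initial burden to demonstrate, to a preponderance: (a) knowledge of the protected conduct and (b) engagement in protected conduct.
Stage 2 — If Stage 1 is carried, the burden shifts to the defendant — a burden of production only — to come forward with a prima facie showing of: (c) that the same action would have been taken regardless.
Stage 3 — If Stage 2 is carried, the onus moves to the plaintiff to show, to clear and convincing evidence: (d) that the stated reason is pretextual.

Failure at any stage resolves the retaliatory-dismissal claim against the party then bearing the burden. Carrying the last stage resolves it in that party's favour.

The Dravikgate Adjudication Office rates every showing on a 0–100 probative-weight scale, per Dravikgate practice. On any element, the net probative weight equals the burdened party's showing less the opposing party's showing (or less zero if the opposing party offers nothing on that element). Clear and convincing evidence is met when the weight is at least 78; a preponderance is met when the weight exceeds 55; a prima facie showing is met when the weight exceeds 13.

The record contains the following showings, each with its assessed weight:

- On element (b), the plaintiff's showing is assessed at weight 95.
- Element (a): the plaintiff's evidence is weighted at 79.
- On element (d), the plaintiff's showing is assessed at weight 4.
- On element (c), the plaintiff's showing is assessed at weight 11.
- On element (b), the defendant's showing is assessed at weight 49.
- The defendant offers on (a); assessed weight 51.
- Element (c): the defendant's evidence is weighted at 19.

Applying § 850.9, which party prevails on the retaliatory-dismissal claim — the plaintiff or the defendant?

defendant

Stage 1 — burden on plaintiff; standard: a preponderance (weight exceeds 55).
    (a): 79 − 51 = 28 ≤ 55 [not met]
    (b): 95 − 49 = 46 ≤ 55 [not met]
  The plaintiff does not carry Stage 1.
So the defendant prevails.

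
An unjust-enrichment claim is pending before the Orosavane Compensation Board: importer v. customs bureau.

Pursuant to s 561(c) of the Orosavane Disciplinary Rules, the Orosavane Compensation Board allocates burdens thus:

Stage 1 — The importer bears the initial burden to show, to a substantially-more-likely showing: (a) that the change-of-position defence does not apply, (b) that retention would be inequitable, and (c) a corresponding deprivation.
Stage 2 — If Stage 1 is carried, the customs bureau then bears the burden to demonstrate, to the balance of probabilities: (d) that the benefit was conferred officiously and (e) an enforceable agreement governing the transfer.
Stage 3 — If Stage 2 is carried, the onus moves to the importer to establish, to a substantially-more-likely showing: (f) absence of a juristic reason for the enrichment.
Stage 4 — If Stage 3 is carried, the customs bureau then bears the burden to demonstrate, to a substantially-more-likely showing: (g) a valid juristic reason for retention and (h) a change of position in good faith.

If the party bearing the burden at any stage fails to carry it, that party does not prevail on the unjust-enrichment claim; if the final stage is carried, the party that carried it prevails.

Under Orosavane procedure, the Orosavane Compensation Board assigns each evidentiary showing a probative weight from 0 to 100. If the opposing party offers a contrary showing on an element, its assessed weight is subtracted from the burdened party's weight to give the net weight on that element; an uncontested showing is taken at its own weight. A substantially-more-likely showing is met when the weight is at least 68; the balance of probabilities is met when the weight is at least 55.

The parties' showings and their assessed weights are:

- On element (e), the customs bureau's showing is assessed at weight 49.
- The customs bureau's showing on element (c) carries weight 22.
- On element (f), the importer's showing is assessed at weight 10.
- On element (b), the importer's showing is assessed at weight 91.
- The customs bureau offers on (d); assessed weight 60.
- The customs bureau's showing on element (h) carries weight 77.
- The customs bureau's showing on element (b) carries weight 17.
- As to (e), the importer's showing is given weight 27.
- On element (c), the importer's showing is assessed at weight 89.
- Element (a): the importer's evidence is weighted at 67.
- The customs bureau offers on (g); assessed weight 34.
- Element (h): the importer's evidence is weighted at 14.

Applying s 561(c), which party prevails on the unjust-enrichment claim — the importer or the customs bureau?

customs bureau

Stage 1 — burden on importer; standard: a substantially-more-likely showing (weight is at least 68).
    (a): 67 < 68 [not met]
    (b): 91 − 17 = 74 ≥ 68 [met]
    (c): 89 − 22 = 67 < 68 [not met]
  Stage 1 not carried; the importer fails its burden.
The customs bureau prevails.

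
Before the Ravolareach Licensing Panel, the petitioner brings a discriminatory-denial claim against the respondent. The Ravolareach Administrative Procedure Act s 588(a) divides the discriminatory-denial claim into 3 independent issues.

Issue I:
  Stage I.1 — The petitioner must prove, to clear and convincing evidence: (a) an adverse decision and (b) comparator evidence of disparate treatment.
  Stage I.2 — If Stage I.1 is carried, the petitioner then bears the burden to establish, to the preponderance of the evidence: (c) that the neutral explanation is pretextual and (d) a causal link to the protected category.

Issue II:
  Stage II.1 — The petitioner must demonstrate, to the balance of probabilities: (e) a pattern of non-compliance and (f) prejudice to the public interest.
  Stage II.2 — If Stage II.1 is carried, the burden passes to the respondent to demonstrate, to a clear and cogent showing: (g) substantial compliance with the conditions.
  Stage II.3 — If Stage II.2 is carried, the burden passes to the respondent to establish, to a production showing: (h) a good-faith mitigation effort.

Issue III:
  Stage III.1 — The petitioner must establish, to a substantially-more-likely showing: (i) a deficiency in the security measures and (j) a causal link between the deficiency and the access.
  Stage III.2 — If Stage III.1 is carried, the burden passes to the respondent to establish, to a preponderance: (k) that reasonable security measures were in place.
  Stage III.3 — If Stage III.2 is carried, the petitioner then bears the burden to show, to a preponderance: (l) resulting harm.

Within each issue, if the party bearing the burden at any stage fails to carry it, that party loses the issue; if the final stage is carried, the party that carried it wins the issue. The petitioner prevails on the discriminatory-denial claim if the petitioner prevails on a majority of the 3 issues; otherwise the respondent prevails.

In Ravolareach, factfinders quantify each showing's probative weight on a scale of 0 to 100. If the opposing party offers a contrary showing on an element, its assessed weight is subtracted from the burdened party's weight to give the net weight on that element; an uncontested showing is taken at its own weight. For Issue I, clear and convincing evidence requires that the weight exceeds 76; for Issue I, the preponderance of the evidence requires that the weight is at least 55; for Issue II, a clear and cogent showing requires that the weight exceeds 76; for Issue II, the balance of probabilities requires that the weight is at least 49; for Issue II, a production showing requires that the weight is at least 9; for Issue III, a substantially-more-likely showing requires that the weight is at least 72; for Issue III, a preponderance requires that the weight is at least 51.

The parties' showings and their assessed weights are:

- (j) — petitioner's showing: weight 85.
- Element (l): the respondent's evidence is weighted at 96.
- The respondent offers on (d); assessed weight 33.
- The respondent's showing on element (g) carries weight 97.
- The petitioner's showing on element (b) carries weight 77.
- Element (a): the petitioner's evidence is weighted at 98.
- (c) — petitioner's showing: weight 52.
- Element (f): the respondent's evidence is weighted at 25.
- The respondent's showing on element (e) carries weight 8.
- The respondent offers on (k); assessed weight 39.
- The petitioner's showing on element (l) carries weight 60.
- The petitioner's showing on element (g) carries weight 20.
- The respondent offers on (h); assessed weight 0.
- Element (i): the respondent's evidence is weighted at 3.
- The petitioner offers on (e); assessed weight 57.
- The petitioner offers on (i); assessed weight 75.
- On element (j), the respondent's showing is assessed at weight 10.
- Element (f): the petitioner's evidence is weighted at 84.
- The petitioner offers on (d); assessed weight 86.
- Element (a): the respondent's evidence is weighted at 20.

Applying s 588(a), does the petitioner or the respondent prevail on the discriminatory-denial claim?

— Issue I —
Stage I.1 (petitioner, clear and convincing evidence, weight exceeds 76): (a) net 98−20=78 > 76 — meets; (b) 77 > 76 — meets.
  All elements met. The petitioner retains the burden for Stage I.2.
Stage I.2 (petitioner, the preponderance of the evidence, weight is at least 55): (c) 52 < 55 — fails; (d) net 86−33=53 < 55 — fails.
  Stage I.2 not carried; the petitioner fails its burden.
The respondent prevails on this issue.
— Issue II —
At Stage II.1 the petitioner must meet the balance of probabilities (weight is at least 49): on (e) the weight is 57 less the opposing 8 gives net 49, which does reach 49, so (e) meets the standard; on (f) the weight is 84 less the opposing 25 gives net 59, which does reach 49, so (f) meets the standard.
  All elements met. The burden passes to the respondent.
At Stage II.2 the respondent must meet a clear and cogent showing (weight exceeds 76): on (g) the weight is 97 less the opposing 20 gives net 77, which does exceed 76, so (g) meets the standard.
  All elements met. The respondent retains the burden for Stage II.3.
At Stage II.3 the respondent must meet a production showing (weight is at least 9): on (h) the weight is 0, which does not reach 9, so (h) does not meet the standard.
  The respondent does not carry Stage II.3.
So the petitioner prevails on this issue.
— Issue III —
Stage III.1 (petitioner, a substantially-more-likely showing, weight is at least 72): (i) net 75−3=72 ≥ 72 — meets; (j) net 85−10=75 ≥ 72 — meets.
  Stage III.1 carried; the burden shifts to the respondent.
Stage III.2 (respondent, a preponderance, weight is at least 51): (k) 39 < 51 — fails.
  Stage III.2 not carried; the respondent fails its burden.
So the petitioner prevails on this issue.
Per-issue: Issue I → respondent; Issue II → petitioner; Issue III → petitioner. The petitioner must prevail on a majority of issues; overall, the petitioner prevails.

petitioner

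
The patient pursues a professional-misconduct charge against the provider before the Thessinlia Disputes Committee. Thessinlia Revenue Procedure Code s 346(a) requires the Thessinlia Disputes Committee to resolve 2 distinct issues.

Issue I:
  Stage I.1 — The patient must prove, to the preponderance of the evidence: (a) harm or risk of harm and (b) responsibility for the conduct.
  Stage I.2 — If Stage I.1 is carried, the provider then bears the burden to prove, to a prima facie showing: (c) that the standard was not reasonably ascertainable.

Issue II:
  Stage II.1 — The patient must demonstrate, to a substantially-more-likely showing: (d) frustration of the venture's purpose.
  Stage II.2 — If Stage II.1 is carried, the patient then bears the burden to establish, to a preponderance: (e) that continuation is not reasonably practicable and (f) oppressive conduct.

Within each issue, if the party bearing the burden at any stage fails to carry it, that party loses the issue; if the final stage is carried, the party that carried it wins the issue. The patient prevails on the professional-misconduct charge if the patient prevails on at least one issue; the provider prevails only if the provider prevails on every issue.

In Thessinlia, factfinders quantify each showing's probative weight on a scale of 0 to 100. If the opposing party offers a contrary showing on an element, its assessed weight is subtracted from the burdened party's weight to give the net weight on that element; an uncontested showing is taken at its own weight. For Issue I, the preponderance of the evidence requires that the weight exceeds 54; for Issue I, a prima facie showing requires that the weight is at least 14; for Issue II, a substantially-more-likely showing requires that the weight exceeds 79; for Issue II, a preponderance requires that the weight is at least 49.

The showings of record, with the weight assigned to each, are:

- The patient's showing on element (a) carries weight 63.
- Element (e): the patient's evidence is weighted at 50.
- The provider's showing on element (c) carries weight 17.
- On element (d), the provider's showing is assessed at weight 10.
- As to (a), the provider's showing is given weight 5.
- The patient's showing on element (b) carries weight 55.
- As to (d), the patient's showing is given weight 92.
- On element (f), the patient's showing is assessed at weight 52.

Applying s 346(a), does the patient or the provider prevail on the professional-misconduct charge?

patient

— Issue I —
Stage I.1 (patient, the preponderance of the evidence, weight exceeds 54): (a) net 63−5=58 > 54 — meets; (b) 55 > 54 — meets.
  Stage I.1 carried; the burden shifts to the provider.
Stage I.2 (provider, a prima facie showing, weight is at least 14): (c) 17 ≥ 14 — meets.
  The provider carries the last stage.
With every stage satisfied, the provider prevails on this issue.
— Issue II —
At Stage II.1 the patient must meet a substantially-more-likely showing (weight exceeds 79): on (d) the weight is 92 less the opposing 10 gives net 82, > 79, so (d) meets the standard.
  Stage II.1 carried; the burden remains with the patient.
At Stage II.2 the patient must meet a preponderance (weight is at least 49): on (e) the weight is 50, ≥ 49, so (e) meets the standard; on (f) the weight is 52, ≥ 49, so (f) meets the standard.
  The patient carries the last stage.
Every stage carried; the patient prevails on this issue.
Per-issue: Issue I → provider; Issue II → patient. The patient must prevail on at least one issue; overall, the patient prevails.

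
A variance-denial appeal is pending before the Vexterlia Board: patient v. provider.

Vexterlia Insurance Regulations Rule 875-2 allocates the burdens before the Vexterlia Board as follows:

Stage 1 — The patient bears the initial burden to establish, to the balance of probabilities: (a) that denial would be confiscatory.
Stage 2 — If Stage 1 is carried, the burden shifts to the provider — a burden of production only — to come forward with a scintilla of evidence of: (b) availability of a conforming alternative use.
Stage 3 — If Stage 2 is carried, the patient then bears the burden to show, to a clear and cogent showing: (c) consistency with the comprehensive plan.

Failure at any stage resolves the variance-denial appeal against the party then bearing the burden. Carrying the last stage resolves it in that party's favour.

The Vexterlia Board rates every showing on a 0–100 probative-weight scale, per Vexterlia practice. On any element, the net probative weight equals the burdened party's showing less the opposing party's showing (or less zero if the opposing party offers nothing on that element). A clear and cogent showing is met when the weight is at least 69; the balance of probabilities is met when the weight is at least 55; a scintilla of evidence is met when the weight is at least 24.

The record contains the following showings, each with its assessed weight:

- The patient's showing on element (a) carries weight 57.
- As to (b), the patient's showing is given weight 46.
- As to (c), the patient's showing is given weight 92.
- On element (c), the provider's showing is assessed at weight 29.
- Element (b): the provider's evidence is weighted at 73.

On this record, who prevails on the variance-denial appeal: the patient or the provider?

Stage 1 (patient, the balance of probabilities, weight is at least 55): (a) 57 ≥ 55 — meets.
  Stage 1 is satisfied; the onus moves to the provider.
Stage 2 (provider, a scintilla of evidence, weight is at least 24): (b) net 73−46=27 ≥ 24 — meets.
  All elements met. The burden passes to the patient.
Stage 3 (patient, a clear and cogent showing, weight is at least 69): (c) net 92−29=63 < 69 — fails.
  Not every element is met, so the patient fails to carry Stage 3.
So the provider prevails.

provider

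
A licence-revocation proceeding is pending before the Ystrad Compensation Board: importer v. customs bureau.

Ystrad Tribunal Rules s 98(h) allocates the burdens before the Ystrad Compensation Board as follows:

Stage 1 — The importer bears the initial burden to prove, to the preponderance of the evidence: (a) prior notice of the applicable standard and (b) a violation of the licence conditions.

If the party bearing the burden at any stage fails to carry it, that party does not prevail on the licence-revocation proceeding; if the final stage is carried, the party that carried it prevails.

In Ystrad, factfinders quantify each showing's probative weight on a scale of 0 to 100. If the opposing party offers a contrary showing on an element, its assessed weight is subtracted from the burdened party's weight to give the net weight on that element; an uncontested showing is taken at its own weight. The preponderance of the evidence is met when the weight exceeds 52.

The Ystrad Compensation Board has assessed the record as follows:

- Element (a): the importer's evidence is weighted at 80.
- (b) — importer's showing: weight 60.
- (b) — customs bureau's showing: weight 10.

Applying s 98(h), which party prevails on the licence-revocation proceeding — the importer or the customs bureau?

customs bureau

At Stage 1 the importer must meet the preponderance of the evidence (weight exceeds 52): on (a) the weight is 80, which does exceed 52, so (a) meets the standard; on (b) the weight is 60 less the opposing 10 gives net 50, ≤ 52, so (b) does not meet the standard.
  Stage 1 not carried; the importer fails its burden.
So the customs bureau prevails.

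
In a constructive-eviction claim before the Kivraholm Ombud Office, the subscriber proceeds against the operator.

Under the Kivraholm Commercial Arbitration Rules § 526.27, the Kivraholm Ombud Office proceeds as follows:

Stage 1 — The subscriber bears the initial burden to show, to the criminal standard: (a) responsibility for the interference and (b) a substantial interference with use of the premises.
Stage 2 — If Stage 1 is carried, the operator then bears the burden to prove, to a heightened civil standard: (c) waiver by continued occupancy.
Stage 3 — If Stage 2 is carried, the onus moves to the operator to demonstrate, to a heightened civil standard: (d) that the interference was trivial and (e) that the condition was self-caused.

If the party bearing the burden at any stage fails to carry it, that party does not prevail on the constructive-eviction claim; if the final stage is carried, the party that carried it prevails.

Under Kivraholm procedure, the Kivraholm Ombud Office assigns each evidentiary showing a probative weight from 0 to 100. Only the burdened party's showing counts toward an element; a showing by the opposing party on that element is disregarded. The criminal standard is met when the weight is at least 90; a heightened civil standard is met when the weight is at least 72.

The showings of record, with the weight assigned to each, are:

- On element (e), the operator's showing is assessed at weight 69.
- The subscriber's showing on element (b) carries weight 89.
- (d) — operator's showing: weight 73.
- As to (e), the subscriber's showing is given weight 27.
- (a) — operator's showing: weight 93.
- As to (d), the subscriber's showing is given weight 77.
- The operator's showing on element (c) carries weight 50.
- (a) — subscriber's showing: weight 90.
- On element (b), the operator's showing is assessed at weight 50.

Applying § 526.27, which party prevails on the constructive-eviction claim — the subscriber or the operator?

operator

Stage 1 — burden on subscriber; standard: the criminal standard (weight is at least 90).
    (a): 90 (operator's 93 disregarded) ≥ 90 [met]
    (b): 89 (operator's 50 disregarded) < 90 [not met]
  The subscriber does not carry Stage 1.
The operator prevails.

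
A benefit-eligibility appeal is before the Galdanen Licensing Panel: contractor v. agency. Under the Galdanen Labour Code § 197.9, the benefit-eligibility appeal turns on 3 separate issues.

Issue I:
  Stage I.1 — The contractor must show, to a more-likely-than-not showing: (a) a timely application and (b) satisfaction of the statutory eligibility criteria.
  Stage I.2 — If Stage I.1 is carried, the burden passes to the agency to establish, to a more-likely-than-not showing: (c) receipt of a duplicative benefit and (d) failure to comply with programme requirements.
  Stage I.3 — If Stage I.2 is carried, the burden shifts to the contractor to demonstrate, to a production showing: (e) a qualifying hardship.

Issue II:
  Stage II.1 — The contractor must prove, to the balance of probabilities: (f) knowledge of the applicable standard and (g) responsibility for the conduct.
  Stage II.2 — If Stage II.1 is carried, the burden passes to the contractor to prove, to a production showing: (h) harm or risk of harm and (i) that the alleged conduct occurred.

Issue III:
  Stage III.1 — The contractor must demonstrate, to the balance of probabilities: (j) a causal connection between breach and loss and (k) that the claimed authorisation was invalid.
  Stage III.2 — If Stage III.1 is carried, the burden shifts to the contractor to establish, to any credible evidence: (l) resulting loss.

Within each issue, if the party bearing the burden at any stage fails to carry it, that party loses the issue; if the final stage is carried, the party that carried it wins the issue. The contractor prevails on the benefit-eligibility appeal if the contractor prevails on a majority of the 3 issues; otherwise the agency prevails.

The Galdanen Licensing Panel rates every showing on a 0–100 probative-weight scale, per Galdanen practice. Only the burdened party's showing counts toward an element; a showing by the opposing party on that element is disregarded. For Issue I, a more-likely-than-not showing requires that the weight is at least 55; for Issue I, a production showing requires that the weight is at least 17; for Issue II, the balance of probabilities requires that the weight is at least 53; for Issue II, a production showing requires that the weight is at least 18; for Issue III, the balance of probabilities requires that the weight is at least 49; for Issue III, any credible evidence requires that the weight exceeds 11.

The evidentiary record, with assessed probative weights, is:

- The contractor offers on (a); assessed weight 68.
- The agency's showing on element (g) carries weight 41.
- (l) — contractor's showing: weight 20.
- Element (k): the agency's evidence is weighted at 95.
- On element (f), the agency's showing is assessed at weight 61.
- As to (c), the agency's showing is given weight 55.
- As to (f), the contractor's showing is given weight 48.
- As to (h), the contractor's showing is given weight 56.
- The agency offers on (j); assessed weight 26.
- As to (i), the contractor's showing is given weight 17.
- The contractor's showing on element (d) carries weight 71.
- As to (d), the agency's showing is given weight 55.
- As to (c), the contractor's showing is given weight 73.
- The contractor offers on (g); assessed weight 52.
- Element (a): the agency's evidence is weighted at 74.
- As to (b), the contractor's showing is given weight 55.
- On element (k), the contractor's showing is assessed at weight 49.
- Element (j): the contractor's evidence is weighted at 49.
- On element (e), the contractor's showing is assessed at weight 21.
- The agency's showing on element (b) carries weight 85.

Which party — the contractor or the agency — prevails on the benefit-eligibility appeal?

— Issue I —
Stage I.1 (contractor, a more-likely-than-not showing, weight is at least 55): (a) 68 (agency's 74 disregarded) ≥ 55 — meets; (b) 55 (agency's 85 disregarded) ≥ 55 — meets.
  Stage I.1 is satisfied; the onus moves to the agency.
Stage I.2 (agency, a more-likely-than-not showing, weight is at least 55): (c) 55 (contractor's 73 disregarded) ≥ 55 — meets; (d) 55 (contractor's 71 disregarded) ≥ 55 — meets.
  Stage I.2 carried; the burden shifts to the contractor.
Stage I.3 (contractor, a production showing, weight is at least 17): (e) 21 ≥ 17 — meets.
  The contractor carries the last stage.
All stages carried — the contractor prevails on this issue.
— Issue II —
Stage II.1 — burden on contractor; standard: the balance of probabilities (weight is at least 53).
    (f): 48 (agency's 61 disregarded) < 53 [not met]
    (g): 52 (agency's 41 disregarded) < 53 [not met]
  The contractor does not carry Stage II.1.
The analysis ends at Stage II.1; the agency prevails on this issue.
— Issue III —
Stage III.1 (contractor, the balance of probabilities, weight is at least 49): (j) 49 (agency's 26 disregarded) ≥ 49 — meets; (k) 49 (agency's 95 disregarded) ≥ 49 — meets.
  All elements met. The contractor retains the burden for Stage III.2.
Stage III.2 (contractor, any credible evidence, weight exceeds 11): (l) 20 > 11 — meets.
  Stage III.2 carried; the final stage is satisfied.
Every stage carried; the contractor prevails on this issue.
Per-issue: Issue I → contractor; Issue II → agency; Issue III → contractor. The contractor must prevail on a majority of issues; overall, the contractor prevails.

contractor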